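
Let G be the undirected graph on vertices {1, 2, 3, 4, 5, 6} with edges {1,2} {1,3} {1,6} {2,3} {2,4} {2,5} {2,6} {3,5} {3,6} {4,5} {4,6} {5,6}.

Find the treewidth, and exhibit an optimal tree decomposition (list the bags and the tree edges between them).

Each bag holds 4 vertices, so the decomposition has width 3, which upper-bounds the treewidth. Conversely, {1, 2, 3, 6} is a clique of size 4, and the vertices of any clique must share a bag in every tree decomposition; so some bag has ≥ 4 vertices and tw(G) ≥ 3. The upper and lower bounds meet at 3, so that is the treewidth.

Treewidth 3.
One such decomposition:
Bags: B1 = {2, 4, 5, 6}  B2 = {2, 3, 5, 6}  B3 = {1, 2, 3, 6}
Tree: B1–B2, B2–B3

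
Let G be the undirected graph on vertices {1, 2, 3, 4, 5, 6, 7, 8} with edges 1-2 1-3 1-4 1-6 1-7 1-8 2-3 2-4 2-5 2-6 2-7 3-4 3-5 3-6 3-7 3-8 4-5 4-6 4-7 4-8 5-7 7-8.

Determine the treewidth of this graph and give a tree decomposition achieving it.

Every bag has size at most 5, so the width is 5 − 1 = 4 and tw(G) ≤ 4. On the other hand G contains the 5-clique {1, 3, 4, 7, 8}. A clique must lie in a single bag of any decomposition, so no decomposition can have width below 4. Therefore the treewidth is 4.

Treewidth 4.
Bags: B1 = {1, 2, 3, 4, 7}  B2 = {1, 3, 4, 7, 8}  B3 = {1, 2, 3, 4, 6}  B4 = {2, 3, 4, 5, 7}
Tree: B1–B2, B1–B3, B1–B4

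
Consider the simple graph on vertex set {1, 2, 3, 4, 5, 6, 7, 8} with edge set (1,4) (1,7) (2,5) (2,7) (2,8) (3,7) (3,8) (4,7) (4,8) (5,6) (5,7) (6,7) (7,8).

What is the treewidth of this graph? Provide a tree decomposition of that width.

Treewidth 2.
One optimal decomposition is:
Bags: B1 = {1, 4, 7}  B2 = {4, 7, 8}  B3 = {2, 7, 8}  B4 = {2, 5, 7}  B5 = {5, 6, 7}  B6 = {3, 7, 8}
Tree: B1–B2, B2–B3, B3–B4, B4–B5, B2–B6

The largest bag has 3 vertices, giving width 2; this decomposition certifies tw(G) ≤ 2. Conversely, {2, 7, 8} is a clique of size 3, and the vertices of any clique must share a bag in every tree decomposition; so some bag has ≥ 3 vertices and tw(G) ≥ 2. Combining the bounds, tw(G) = 2.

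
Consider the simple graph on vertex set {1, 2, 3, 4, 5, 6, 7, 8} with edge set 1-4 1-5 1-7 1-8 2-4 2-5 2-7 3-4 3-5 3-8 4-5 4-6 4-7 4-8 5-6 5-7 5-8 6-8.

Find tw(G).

3

A width-3 tree decomposition is:
Bags: B1 = {1, 4, 5, 8}  B2 = {3, 4, 5, 8}  B3 = {1, 4, 5, 7}  B4 = {2, 4, 5, 7}  B5 = {4, 5, 6, 8}
Tree: B1–B2, B1–B3, B3–B4, B2–B5
Every bag has size at most 4, so the width is 4 − 1 = 3 and tw(G) ≤ 3. For the lower bound, the 4 vertices {1, 4, 5, 8} are pairwise adjacent, and any tree decomposition puts a clique entirely inside one bag — forcing width ≥ 3. Hence tw(G) = 3 exactly.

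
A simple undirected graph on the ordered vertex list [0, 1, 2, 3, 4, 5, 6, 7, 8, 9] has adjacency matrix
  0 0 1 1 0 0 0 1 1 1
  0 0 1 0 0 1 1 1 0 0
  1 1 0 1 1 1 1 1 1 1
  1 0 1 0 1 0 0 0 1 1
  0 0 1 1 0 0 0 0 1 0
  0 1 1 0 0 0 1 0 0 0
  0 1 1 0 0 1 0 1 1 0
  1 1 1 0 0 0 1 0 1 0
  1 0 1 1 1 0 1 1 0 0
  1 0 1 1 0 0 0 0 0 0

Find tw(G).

A width-3 tree decomposition is:
Bags: B1 = {0, 2, 3, 9}  B2 = {0, 2, 3, 8}  B3 = {0, 2, 7, 8}  B4 = {2, 3, 4, 8}  B5 = {2, 6, 7, 8}  B6 = {1, 2, 6, 7}  B7 = {1, 2, 5, 6}
Tree: B1–B2, B2–B3, B2–B4, B3–B5, B5–B6, B6–B7
Each bag holds 4 vertices, so the decomposition has width 3, which upper-bounds the treewidth. On the other hand G contains the 4-clique {0, 2, 3, 8}. A clique must lie in a single bag of any decomposition, so no decomposition can have width below 3. Hence tw(G) = 3 exactly.

3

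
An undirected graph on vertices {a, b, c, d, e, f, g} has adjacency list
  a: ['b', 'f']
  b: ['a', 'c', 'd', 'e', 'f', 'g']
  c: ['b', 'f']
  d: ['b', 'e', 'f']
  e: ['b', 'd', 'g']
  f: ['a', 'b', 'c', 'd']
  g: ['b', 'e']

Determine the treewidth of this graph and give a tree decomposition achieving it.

Each bag holds 3 vertices, so the decomposition has width 2, which upper-bounds the treewidth. Conversely, {b, e, g} is a clique of size 3, and the vertices of any clique must share a bag in every tree decomposition; so some bag has ≥ 3 vertices and tw(G) ≥ 2. The upper and lower bounds meet at 2, so that is the treewidth.

Treewidth 2.
Bags: B1 = {b, c, f}  B2 = {b, d, f}  B3 = {b, d, e}  B4 = {b, e, g}  B5 = {a, b, f}
Tree: B1–B2, B2–B3, B3–B4, B2–B5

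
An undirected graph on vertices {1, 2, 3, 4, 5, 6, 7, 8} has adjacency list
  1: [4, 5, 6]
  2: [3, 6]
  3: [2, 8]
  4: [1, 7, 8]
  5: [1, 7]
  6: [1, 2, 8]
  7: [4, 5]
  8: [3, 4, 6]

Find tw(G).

A width-2 tree decomposition is:
Bags: B1 = {1, 5, 7}  B2 = {1, 4, 7}  B3 = {1, 4, 6}  B4 = {4, 6, 8}  B5 = {2, 6, 8}  B6 = {2, 3, 8}
Tree: B1–B2, B2–B3, B3–B4, B4–B5, B5–B6
Every bag has size at most 3, so the width is 3 − 1 = 2 and tw(G) ≤ 2. Since 5–7–4–1–5 is a cycle in G, G is not acyclic. Forests are exactly the graphs of treewidth ≤ 1, so tw(G) ≥ 2. Combining the bounds, tw(G) = 2.

2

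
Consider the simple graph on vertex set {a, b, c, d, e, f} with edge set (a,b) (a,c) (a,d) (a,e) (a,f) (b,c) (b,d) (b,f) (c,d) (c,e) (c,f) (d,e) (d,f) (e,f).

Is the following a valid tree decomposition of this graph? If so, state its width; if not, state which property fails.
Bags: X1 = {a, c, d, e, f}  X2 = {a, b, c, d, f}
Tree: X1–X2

Yes; width 4.

Vertex coverage: the bags together contain {a, b, c, d, e, f}, the full vertex set. Edge coverage: each edge of G has both endpoints in at least one bag. Running intersection: for every vertex, the bags containing it form a connected subtree. All three properties hold, so this is a valid tree decomposition of width max|bag| − 1 = 4, and hence tw(G) ≤ 4.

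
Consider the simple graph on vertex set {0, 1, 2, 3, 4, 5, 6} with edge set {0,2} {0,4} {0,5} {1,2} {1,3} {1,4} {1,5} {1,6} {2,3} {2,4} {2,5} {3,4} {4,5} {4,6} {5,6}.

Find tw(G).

A width-3 tree decomposition is:
Bags: B1 = {1, 2, 3, 4}  B2 = {1, 2, 4, 5}  B3 = {0, 2, 4, 5}  B4 = {1, 4, 5, 6}
Tree: B1–B2, B2–B3, B2–B4
Every bag has size at most 4, so the width is 4 − 1 = 3 and tw(G) ≤ 3. On the other hand G contains the 4-clique {0, 2, 4, 5}. A clique must lie in a single bag of any decomposition, so no decomposition can have width below 3. Hence tw(G) = 3 exactly.

3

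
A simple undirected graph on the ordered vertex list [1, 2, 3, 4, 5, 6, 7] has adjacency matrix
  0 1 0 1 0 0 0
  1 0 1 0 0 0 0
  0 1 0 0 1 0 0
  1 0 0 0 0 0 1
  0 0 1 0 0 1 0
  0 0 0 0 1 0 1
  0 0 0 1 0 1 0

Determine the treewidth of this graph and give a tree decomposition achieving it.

The largest bag has 3 vertices, giving width 2; this decomposition certifies tw(G) ≤ 2. For the lower bound, G contains the cycle 6–7–4–1–2–3–5–6, so G is not a forest; only forests have treewidth ≤ 1, hence tw(G) ≥ 2. Therefore the treewidth is 2.

Treewidth 2.
Bags: B1 = {4, 6, 7}  B2 = {1, 4, 6}  B3 = {1, 2, 6}  B4 = {2, 3, 6}  B5 = {3, 5, 6}
Tree: B1–B2, B2–B3, B3–B4, B4–B5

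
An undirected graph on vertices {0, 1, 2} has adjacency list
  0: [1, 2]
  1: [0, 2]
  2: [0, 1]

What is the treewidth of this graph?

A width-2 tree decomposition is:
Bags: B1 = {0, 1, 2}
Tree: (single bag)
With just one bag of size 3, the width is 3 − 1 = 2, so tw(G) ≤ 2. For the lower bound, the 3 vertices {0, 1, 2} are pairwise adjacent, and any tree decomposition puts a clique entirely inside one bag — forcing width ≥ 2. Combining the bounds, tw(G) = 2.

2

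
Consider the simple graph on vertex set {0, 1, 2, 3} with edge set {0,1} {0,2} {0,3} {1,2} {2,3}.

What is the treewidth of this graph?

2

A width-2 tree decomposition is:
Bags: B1 = {0, 1, 2}  B2 = {0, 2, 3}
Tree: B1–B2
Every bag has size at most 3, so the width is 3 − 1 = 2 and tw(G) ≤ 2. For the lower bound, the 3 vertices {0, 1, 2} are pairwise adjacent, and any tree decomposition puts a clique entirely inside one bag — forcing width ≥ 2. Combining the bounds, tw(G) = 2.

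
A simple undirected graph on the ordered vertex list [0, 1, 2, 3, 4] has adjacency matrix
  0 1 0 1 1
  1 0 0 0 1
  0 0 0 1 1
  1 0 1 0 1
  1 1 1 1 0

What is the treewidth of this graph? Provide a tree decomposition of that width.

Treewidth 2.
Bags: B1 = {2, 3, 4}  B2 = {0, 3, 4}  B3 = {0, 1, 4}
Tree: B1–B2, B2–B3

Each bag holds 3 vertices, so the decomposition has width 2, which upper-bounds the treewidth. For the lower bound, the 3 vertices {0, 1, 4} are pairwise adjacent, and any tree decomposition puts a clique entirely inside one bag — forcing width ≥ 2. Combining the bounds, tw(G) = 2.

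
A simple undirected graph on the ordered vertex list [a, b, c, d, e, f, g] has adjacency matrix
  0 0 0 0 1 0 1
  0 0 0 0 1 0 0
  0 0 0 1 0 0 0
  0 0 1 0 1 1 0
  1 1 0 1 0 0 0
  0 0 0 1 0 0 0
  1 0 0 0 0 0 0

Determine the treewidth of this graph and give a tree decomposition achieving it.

Treewidth 1.
One optimal decomposition is:
Bags: B1 = {b, e}  B2 = {a, e}  B3 = {d, e}  B4 = {a, g}  B5 = {d, f}  B6 = {c, d}
Tree: B1–B2, B1–B3, B2–B4, B3–B5, B5–B6

Each bag holds 2 vertices, so the decomposition has width 1, which upper-bounds the treewidth. Since G has at least one edge (e.g. b–e), it is not an edgeless graph, so tw(G) ≥ 1. Hence tw(G) = 1 exactly.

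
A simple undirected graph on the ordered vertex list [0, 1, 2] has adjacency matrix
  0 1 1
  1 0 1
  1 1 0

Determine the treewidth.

2

A width-2 tree decomposition is:
Bags: B1 = {0, 1, 2}
Tree: (single bag)
With just one bag of size 3, the width is 3 − 1 = 2, so tw(G) ≤ 2. Conversely, {0, 1, 2} is a clique of size 3, and the vertices of any clique must share a bag in every tree decomposition; so some bag has ≥ 3 vertices and tw(G) ≥ 2. The upper and lower bounds meet at 2, so that is the treewidth.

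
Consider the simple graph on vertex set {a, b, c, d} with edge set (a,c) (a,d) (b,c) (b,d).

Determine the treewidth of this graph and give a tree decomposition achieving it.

Treewidth 2.
Bags: B1 = {a, b, d}  B2 = {a, b, c}
Tree: B1–B2

Each bag holds 3 vertices, so the decomposition has width 2, which upper-bounds the treewidth. Since b–d–a–c–b is a cycle in G, G is not acyclic. Forests are exactly the graphs of treewidth ≤ 1, so tw(G) ≥ 2. Hence tw(G) = 2 exactly.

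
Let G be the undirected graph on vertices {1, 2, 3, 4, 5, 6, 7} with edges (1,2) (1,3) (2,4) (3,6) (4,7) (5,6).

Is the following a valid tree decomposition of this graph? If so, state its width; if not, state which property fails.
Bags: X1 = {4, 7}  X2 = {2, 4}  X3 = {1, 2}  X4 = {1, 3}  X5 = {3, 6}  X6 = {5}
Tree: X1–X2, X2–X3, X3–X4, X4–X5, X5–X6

No — edge (6,5) lies in no bag.

A tree decomposition must satisfy three properties: every vertex lies in some bag; for every edge, both endpoints lie together in some bag; and for every vertex, the bags containing it form a connected subtree. Here edge (6,5) lies in no bag, so the decomposition is invalid.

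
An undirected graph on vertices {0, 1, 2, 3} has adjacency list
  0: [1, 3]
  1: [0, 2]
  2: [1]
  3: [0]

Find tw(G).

1

A width-1 tree decomposition is:
Bags: B1 = {0, 3}  B2 = {0, 1}  B3 = {1, 2}
Tree: B1–B2, B2–B3
Every bag has size at most 2, so the width is 2 − 1 = 1 and tw(G) ≤ 1. Any graph with an edge has treewidth ≥ 1, and G has the edge 3–0. Hence tw(G) = 1 exactly.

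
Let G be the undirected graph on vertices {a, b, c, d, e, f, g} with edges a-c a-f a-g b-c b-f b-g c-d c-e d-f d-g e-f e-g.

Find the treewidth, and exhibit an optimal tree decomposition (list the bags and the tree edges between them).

Each bag holds 4 vertices, so the decomposition has width 3, which upper-bounds the treewidth. For the lower bound: the 4 vertex sets {b,f}, {c,d}, {g}, {e} are disjoint, each induces a connected subgraph, and every pair is joined by at least one edge of G. Contracting each set to a single vertex therefore yields K_{4} as a minor, and since treewidth is minor-monotone, tw(G) ≥ tw(K_{4}) = 3. Combining the bounds, tw(G) = 3.

Treewidth 3.
One optimal decomposition is:
Bags: B1 = {b, c, f, g}  B2 = {c, d, f, g}  B3 = {c, e, f, g}  B4 = {a, c, f, g}
Tree: B1–B2, B2–B3, B3–B4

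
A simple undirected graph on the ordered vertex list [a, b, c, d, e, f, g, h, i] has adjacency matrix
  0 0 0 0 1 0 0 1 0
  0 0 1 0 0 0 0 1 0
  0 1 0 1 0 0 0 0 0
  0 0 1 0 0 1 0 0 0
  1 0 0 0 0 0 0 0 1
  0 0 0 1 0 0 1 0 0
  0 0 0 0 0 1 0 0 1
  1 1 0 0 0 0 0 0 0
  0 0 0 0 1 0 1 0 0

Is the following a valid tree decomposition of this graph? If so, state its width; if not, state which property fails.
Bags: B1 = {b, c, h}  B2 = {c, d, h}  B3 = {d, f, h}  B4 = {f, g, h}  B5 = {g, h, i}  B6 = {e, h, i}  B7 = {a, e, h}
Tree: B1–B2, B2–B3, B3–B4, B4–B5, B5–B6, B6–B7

Yes; width 2.

Every vertex of G appears in some bag (union = {a, b, c, d, e, f, g, h, i}); every edge is covered by a bag; and for each vertex v the set of bags containing v is connected in the bag tree. The decomposition is therefore valid. The largest bag has 3 vertices, so the width is 2.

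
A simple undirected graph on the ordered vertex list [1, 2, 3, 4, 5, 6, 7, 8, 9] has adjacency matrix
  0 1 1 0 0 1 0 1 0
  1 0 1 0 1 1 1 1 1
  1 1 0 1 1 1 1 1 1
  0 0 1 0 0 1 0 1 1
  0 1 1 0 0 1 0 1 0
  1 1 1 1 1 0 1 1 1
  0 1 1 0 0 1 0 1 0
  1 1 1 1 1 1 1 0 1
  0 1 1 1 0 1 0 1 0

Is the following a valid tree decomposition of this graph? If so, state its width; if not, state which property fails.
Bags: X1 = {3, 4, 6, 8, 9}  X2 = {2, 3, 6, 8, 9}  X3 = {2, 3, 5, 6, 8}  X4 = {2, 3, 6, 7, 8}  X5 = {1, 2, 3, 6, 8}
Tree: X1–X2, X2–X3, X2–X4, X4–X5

Yes; width 4.

Checking the three conditions: (i) the bags cover all of {1, 2, 3, 4, 5, 6, 7, 8, 9}; (ii) for each edge, some bag contains both endpoints; (iii) the bags containing any fixed vertex form a subtree. All hold, so the decomposition is valid with width 5 − 1 = 4.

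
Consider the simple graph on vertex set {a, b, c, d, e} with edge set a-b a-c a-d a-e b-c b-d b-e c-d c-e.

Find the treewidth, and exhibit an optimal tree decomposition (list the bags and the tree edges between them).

Treewidth 3.
Bags: B1 = {a, b, c, e}  B2 = {a, b, c, d}
Tree: B1–B2

The largest bag has 4 vertices, giving width 3; this decomposition certifies tw(G) ≤ 3. On the other hand G contains the 4-clique {a, b, c, d}. A clique must lie in a single bag of any decomposition, so no decomposition can have width below 3. Therefore the treewidth is 3.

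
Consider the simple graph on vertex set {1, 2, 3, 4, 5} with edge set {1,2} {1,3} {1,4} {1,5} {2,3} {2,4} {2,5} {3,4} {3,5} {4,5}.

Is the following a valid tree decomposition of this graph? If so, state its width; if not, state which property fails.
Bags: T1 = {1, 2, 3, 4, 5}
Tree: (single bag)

Yes; width 4.

Every vertex of G appears in some bag (union = {1, 2, 3, 4, 5}); every edge is covered by a bag; and for each vertex v the set of bags containing v is connected in the bag tree. The decomposition is therefore valid. The largest bag has 5 vertices, so the width is 4.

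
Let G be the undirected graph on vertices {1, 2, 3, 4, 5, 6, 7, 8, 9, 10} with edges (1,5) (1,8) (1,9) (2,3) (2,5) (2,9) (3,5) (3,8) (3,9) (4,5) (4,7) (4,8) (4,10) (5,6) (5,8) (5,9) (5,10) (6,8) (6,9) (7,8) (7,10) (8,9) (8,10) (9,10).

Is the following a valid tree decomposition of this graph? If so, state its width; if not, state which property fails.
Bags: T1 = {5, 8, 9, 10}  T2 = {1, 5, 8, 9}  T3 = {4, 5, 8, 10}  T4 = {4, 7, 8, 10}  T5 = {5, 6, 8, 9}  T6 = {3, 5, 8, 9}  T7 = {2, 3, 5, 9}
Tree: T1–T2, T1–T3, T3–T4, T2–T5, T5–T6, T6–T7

Checking the three conditions: (i) the bags cover all of {1, 2, 3, 4, 5, 6, 7, 8, 9, 10}; (ii) for each edge, some bag contains both endpoints; (iii) the bags containing any fixed vertex form a subtree. All hold, so the decomposition is valid with width 4 − 1 = 3.

Yes; width 3.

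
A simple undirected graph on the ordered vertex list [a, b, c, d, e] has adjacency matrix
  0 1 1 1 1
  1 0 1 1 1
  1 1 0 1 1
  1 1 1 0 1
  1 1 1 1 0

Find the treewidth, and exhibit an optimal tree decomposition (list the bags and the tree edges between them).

Treewidth 4.
One such decomposition:
Bags: B1 = {a, b, c, d, e}
Tree: (single bag)

A single bag containing all 5 vertices is trivially a valid decomposition of width 4. For the lower bound, the 5 vertices {a, b, c, d, e} are pairwise adjacent, and any tree decomposition puts a clique entirely inside one bag — forcing width ≥ 4. Combining the bounds, tw(G) = 4.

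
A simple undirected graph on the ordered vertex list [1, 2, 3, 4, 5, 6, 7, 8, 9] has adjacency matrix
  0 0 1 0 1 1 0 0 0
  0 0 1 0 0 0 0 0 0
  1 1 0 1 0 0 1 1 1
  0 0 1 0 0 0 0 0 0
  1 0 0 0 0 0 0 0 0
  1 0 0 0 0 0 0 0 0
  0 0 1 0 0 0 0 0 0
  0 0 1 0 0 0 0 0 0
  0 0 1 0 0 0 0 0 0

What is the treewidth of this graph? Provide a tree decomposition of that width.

Treewidth 1.
One such decomposition:
Bags: B1 = {1, 3}  B2 = {3, 9}  B3 = {3, 8}  B4 = {3, 4}  B5 = {1, 6}  B6 = {3, 7}  B7 = {2, 3}  B8 = {1, 5}
Tree: B1–B2, B1–B3, B2–B4, B1–B5, B3–B6, B2–B7, B5–B8

Each bag holds 2 vertices, so the decomposition has width 1, which upper-bounds the treewidth. Since G has at least one edge (e.g. 3–1), it is not an edgeless graph, so tw(G) ≥ 1. Combining the bounds, tw(G) = 1.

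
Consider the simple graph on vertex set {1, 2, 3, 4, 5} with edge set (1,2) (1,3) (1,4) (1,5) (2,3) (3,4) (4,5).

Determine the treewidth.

2

A width-2 tree decomposition is:
Bags: B1 = {1, 3, 4}  B2 = {1, 2, 3}  B3 = {1, 4, 5}
Tree: B1–B2, B1–B3
Every bag has size at most 3, so the width is 3 − 1 = 2 and tw(G) ≤ 2. On the other hand G contains the 3-clique {1, 2, 3}. A clique must lie in a single bag of any decomposition, so no decomposition can have width below 2. Therefore the treewidth is 2.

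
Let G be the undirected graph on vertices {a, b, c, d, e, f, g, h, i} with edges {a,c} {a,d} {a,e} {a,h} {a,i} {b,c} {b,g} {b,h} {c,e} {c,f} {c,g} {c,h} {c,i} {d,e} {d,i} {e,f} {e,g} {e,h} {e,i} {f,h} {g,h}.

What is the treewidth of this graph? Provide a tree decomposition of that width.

Every bag has size at most 4, so the width is 4 − 1 = 3 and tw(G) ≤ 3. On the other hand G contains the 4-clique {a, d, e, i}. A clique must lie in a single bag of any decomposition, so no decomposition can have width below 3. Hence tw(G) = 3 exactly.

Treewidth 3.
One optimal decomposition is:
Bags: B1 = {c, e, g, h}  B2 = {c, e, f, h}  B3 = {a, c, e, h}  B4 = {a, c, e, i}  B5 = {a, d, e, i}  B6 = {b, c, g, h}
Tree: B1–B2, B1–B3, B3–B4, B4–B5, B1–B6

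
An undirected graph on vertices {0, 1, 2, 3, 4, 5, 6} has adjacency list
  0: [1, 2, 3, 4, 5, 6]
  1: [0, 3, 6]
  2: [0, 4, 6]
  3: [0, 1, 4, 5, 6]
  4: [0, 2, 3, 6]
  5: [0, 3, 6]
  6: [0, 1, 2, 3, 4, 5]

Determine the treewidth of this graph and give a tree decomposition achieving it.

Treewidth 3.
One such decomposition:
Bags: B1 = {0, 3, 4, 6}  B2 = {0, 2, 4, 6}  B3 = {0, 3, 5, 6}  B4 = {0, 1, 3, 6}
Tree: B1–B2, B1–B3, B3–B4

Each bag holds 4 vertices, so the decomposition has width 3, which upper-bounds the treewidth. On the other hand G contains the 4-clique {0, 2, 4, 6}. A clique must lie in a single bag of any decomposition, so no decomposition can have width below 3. Therefore the treewidth is 3.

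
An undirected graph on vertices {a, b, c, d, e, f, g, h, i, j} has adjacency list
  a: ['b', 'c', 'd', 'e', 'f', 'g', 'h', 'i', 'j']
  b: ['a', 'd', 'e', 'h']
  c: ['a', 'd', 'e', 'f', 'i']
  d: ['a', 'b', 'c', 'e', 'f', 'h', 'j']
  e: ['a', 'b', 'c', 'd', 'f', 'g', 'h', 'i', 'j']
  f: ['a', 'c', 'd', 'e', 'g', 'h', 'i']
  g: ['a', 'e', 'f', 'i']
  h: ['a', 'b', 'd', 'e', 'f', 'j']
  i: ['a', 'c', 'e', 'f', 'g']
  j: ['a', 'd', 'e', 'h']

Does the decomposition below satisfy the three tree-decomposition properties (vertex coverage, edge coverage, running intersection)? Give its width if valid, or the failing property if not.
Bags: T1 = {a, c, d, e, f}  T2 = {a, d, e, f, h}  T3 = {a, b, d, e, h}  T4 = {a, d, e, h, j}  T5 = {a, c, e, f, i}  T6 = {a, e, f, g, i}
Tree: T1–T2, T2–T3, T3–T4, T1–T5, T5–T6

Vertex coverage: the bags together contain {a, b, c, d, e, f, g, h, i, j}, the full vertex set. Edge coverage: each edge of G has both endpoints in at least one bag. Running intersection: for every vertex, the bags containing it form a connected subtree. All three properties hold, so this is a valid tree decomposition of width max|bag| − 1 = 4, and hence tw(G) ≤ 4.

Yes; width 4.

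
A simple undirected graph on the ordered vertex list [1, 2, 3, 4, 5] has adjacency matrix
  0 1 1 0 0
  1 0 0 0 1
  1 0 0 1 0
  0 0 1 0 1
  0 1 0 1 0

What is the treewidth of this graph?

2

A width-2 tree decomposition is:
Bags: B1 = {1, 2, 5}  B2 = {1, 3, 5}  B3 = {3, 4, 5}
Tree: B1–B2, B2–B3
Every bag has size at most 3, so the width is 3 − 1 = 2 and tw(G) ≤ 2. Since 5–2–1–3–4–5 is a cycle in G, G is not acyclic. Forests are exactly the graphs of treewidth ≤ 1, so tw(G) ≥ 2. Combining the bounds, tw(G) = 2.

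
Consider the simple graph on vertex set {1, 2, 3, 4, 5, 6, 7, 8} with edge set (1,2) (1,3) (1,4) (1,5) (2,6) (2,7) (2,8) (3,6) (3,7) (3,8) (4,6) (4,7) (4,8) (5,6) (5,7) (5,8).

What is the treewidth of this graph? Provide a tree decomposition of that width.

Treewidth 4.
Bags: B1 = {2, 3, 4, 5, 6}  B2 = {2, 3, 4, 5, 7}  B3 = {2, 3, 4, 5, 8}  B4 = {1, 2, 3, 4, 5}
Tree: B1–B2, B2–B3, B3–B4

The largest bag has 5 vertices, giving width 4; this decomposition certifies tw(G) ≤ 4. For the lower bound: the 5 vertex sets {4,6}, {3,7}, {5,8}, {2}, {1} are disjoint, each induces a connected subgraph, and every pair is joined by at least one edge of G. Contracting each set to a single vertex therefore yields K_{5} as a minor, and since treewidth is minor-monotone, tw(G) ≥ tw(K_{5}) = 4. The upper and lower bounds meet at 4, so that is the treewidth.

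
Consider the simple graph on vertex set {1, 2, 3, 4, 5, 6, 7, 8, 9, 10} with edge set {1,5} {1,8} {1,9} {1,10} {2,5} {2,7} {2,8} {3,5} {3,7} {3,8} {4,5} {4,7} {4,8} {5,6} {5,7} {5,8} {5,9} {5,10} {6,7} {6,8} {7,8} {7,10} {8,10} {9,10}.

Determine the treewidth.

A width-3 tree decomposition is:
Bags: B1 = {5, 7, 8, 10}  B2 = {1, 5, 8, 10}  B3 = {1, 5, 9, 10}  B4 = {3, 5, 7, 8}  B5 = {4, 5, 7, 8}  B6 = {2, 5, 7, 8}  B7 = {5, 6, 7, 8}
Tree: B1–B2, B2–B3, B1–B4, B4–B5, B5–B6, B5–B7
Every bag has size at most 4, so the width is 4 − 1 = 3 and tw(G) ≤ 3. On the other hand G contains the 4-clique {1, 5, 8, 10}. A clique must lie in a single bag of any decomposition, so no decomposition can have width below 3. The upper and lower bounds meet at 3, so that is the treewidth.

3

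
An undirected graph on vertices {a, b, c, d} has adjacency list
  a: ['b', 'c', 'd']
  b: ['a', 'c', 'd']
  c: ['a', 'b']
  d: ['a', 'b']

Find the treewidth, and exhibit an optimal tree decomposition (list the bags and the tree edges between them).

Treewidth 2.
Bags: B1 = {a, b, c}  B2 = {a, b, d}
Tree: B1–B2

Each bag holds 3 vertices, so the decomposition has width 2, which upper-bounds the treewidth. On the other hand G contains the 3-clique {a, b, d}. A clique must lie in a single bag of any decomposition, so no decomposition can have width below 2. Therefore the treewidth is 2.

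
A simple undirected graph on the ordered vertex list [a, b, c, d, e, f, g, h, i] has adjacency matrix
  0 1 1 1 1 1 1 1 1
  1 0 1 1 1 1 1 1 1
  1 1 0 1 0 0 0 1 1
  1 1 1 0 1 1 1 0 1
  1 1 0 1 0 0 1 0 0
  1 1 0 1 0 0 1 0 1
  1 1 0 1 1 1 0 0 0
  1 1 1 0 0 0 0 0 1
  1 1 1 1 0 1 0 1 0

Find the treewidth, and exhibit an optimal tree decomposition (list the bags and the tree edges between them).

Treewidth 4.
One optimal decomposition is:
Bags: B1 = {a, b, c, d, i}  B2 = {a, b, d, f, i}  B3 = {a, b, d, f, g}  B4 = {a, b, d, e, g}  B5 = {a, b, c, h, i}
Tree: B1–B2, B2–B3, B3–B4, B1–B5

Each bag holds 5 vertices, so the decomposition has width 4, which upper-bounds the treewidth. On the other hand G contains the 5-clique {a, b, d, e, g}. A clique must lie in a single bag of any decomposition, so no decomposition can have width below 4. Hence tw(G) = 4 exactly.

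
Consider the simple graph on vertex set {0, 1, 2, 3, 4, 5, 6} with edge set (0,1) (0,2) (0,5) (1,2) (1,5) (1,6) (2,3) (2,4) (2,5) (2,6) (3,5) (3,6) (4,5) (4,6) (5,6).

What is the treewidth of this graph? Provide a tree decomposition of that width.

Treewidth 3.
One such decomposition:
Bags: B1 = {1, 2, 5, 6}  B2 = {2, 3, 5, 6}  B3 = {2, 4, 5, 6}  B4 = {0, 1, 2, 5}
Tree: B1–B2, B2–B3, B1–B4

The largest bag has 4 vertices, giving width 3; this decomposition certifies tw(G) ≤ 3. Conversely, {0, 1, 2, 5} is a clique of size 4, and the vertices of any clique must share a bag in every tree decomposition; so some bag has ≥ 4 vertices and tw(G) ≥ 3. The upper and lower bounds meet at 3, so that is the treewidth.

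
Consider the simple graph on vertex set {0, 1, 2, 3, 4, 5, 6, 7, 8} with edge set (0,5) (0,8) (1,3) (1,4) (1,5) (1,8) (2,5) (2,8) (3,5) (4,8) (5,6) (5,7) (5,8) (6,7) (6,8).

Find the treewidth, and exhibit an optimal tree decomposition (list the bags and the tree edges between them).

Every bag has size at most 3, so the width is 3 − 1 = 2 and tw(G) ≤ 2. On the other hand G contains the 3-clique {1, 4, 8}. A clique must lie in a single bag of any decomposition, so no decomposition can have width below 2. Therefore the treewidth is 2.

Treewidth 2.
Bags: B1 = {5, 6, 8}  B2 = {5, 6, 7}  B3 = {1, 5, 8}  B4 = {1, 3, 5}  B5 = {1, 4, 8}  B6 = {0, 5, 8}  B7 = {2, 5, 8}
Tree: B1–B2, B1–B3, B3–B4, B3–B5, B3–B6, B3–B7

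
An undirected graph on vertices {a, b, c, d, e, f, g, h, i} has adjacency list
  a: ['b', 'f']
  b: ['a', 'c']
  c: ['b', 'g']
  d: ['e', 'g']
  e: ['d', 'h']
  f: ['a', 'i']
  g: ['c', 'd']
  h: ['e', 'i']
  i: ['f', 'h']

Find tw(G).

A width-2 tree decomposition is:
Bags: B1 = {a, b, f}  B2 = {b, c, f}  B3 = {c, f, g}  B4 = {d, f, g}  B5 = {d, e, f}  B6 = {e, f, h}  B7 = {f, h, i}
Tree: B1–B2, B2–B3, B3–B4, B4–B5, B5–B6, B6–B7
The largest bag has 3 vertices, giving width 2; this decomposition certifies tw(G) ≤ 2. For the lower bound, G contains the cycle f–a–b–c–g–d–e–h–i–f, so G is not a forest; only forests have treewidth ≤ 1, hence tw(G) ≥ 2. Therefore the treewidth is 2.

2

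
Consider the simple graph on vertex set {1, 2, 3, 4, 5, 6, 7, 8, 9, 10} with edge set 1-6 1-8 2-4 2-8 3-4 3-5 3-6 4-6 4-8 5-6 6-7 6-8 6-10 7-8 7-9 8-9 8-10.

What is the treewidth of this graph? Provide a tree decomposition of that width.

Treewidth 2.
One optimal decomposition is:
Bags: B1 = {6, 7, 8}  B2 = {4, 6, 8}  B3 = {3, 4, 6}  B4 = {7, 8, 9}  B5 = {1, 6, 8}  B6 = {3, 5, 6}  B7 = {2, 4, 8}  B8 = {6, 8, 10}
Tree: B1–B2, B2–B3, B1–B4, B2–B5, B3–B6, B2–B7, B2–B8

The largest bag has 3 vertices, giving width 2; this decomposition certifies tw(G) ≤ 2. On the other hand G contains the 3-clique {7, 8, 9}. A clique must lie in a single bag of any decomposition, so no decomposition can have width below 2. Therefore the treewidth is 2.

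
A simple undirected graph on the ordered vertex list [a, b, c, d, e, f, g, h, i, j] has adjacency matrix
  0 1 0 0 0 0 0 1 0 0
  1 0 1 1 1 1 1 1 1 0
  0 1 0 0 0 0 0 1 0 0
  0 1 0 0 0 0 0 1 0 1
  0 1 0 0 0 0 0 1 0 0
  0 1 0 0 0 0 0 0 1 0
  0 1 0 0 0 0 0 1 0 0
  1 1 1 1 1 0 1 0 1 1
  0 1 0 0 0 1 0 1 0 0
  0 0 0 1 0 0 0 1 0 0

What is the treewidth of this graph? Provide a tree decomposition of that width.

Treewidth 2.
One optimal decomposition is:
Bags: B1 = {b, g, h}  B2 = {a, b, h}  B3 = {b, d, h}  B4 = {b, h, i}  B5 = {b, e, h}  B6 = {b, f, i}  B7 = {d, h, j}  B8 = {b, c, h}
Tree: B1–B2, B2–B3, B1–B4, B2–B5, B4–B6, B3–B7, B3–B8

Each bag holds 3 vertices, so the decomposition has width 2, which upper-bounds the treewidth. Conversely, {d, h, j} is a clique of size 3, and the vertices of any clique must share a bag in every tree decomposition; so some bag has ≥ 3 vertices and tw(G) ≥ 2. Hence tw(G) = 2 exactly.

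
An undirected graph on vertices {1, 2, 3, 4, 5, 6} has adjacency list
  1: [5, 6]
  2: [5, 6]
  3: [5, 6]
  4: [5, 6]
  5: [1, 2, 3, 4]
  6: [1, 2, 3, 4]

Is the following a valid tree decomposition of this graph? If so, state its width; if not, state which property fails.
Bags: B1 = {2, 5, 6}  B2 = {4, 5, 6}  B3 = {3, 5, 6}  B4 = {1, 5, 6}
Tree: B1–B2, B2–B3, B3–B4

Every vertex of G appears in some bag (union = {1, 2, 3, 4, 5, 6}); every edge is covered by a bag; and for each vertex v the set of bags containing v is connected in the bag tree. The decomposition is therefore valid. The largest bag has 3 vertices, so the width is 2.

Yes; width 2.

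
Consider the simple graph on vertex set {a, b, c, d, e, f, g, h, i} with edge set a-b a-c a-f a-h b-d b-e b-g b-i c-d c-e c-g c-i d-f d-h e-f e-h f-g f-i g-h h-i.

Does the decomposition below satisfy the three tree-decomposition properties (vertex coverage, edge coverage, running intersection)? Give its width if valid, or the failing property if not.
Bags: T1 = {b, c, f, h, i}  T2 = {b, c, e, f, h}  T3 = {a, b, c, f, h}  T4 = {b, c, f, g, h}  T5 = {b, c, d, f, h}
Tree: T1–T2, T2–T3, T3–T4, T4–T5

Yes; width 4.

Every vertex of G appears in some bag (union = {a, b, c, d, e, f, g, h, i}); every edge is covered by a bag; and for each vertex v the set of bags containing v is connected in the bag tree. The decomposition is therefore valid. The largest bag has 5 vertices, so the width is 4.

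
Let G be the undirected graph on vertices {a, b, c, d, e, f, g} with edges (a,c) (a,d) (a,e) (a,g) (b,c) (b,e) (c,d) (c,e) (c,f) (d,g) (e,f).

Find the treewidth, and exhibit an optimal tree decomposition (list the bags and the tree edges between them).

Treewidth 2.
One such decomposition:
Bags: B1 = {a, c, e}  B2 = {a, c, d}  B3 = {b, c, e}  B4 = {a, d, g}  B5 = {c, e, f}
Tree: B1–B2, B1–B3, B2–B4, B3–B5

Each bag holds 3 vertices, so the decomposition has width 2, which upper-bounds the treewidth. For the lower bound, the 3 vertices {a, d, g} are pairwise adjacent, and any tree decomposition puts a clique entirely inside one bag — forcing width ≥ 2. The upper and lower bounds meet at 2, so that is the treewidth.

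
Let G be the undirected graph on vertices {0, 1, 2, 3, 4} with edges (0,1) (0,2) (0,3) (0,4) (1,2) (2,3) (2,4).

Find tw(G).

A width-2 tree decomposition is:
Bags: B1 = {0, 2, 4}  B2 = {0, 1, 2}  B3 = {0, 2, 3}
Tree: B1–B2, B1–B3
Each bag holds 3 vertices, so the decomposition has width 2, which upper-bounds the treewidth. On the other hand G contains the 3-clique {0, 1, 2}. A clique must lie in a single bag of any decomposition, so no decomposition can have width below 2. The upper and lower bounds meet at 2, so that is the treewidth.

2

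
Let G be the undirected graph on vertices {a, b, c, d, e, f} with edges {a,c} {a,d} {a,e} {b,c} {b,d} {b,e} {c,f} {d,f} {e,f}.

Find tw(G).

3

A width-3 tree decomposition is:
Bags: B1 = {a, b, d, f}  B2 = {a, b, c, f}  B3 = {a, b, e, f}
Tree: B1–B2, B2–B3
Every bag has size at most 4, so the width is 4 − 1 = 3 and tw(G) ≤ 3. For the lower bound: the 4 vertex sets {a,d}, {b,c}, {f}, {e} are disjoint, each induces a connected subgraph, and every pair is joined by at least one edge of G. Contracting each set to a single vertex therefore yields K_{4} as a minor, and since treewidth is minor-monotone, tw(G) ≥ tw(K_{4}) = 3. Hence tw(G) = 3 exactly.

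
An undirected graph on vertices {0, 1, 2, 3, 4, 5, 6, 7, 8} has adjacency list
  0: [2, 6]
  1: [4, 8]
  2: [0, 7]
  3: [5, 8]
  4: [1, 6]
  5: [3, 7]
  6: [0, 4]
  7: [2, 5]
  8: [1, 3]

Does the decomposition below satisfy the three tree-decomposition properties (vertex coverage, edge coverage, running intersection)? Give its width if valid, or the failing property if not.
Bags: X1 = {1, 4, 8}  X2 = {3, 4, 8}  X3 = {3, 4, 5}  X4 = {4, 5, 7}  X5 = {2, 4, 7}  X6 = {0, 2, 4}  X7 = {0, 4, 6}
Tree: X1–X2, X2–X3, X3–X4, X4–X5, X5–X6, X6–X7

Checking the three conditions: (i) the bags cover all of {0, 1, 2, 3, 4, 5, 6, 7, 8}; (ii) for each edge, some bag contains both endpoints; (iii) the bags containing any fixed vertex form a subtree. All hold, so the decomposition is valid with width 3 − 1 = 2.

Yes; width 2.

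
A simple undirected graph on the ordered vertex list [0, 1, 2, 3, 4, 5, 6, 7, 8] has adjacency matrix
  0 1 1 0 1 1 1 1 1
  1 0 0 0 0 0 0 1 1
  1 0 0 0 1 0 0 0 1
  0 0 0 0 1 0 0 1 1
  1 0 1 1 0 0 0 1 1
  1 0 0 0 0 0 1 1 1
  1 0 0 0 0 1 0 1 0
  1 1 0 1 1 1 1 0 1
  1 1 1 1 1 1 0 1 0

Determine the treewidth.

A width-3 tree decomposition is:
Bags: B1 = {0, 5, 7, 8}  B2 = {0, 4, 7, 8}  B3 = {0, 5, 6, 7}  B4 = {0, 1, 7, 8}  B5 = {0, 2, 4, 8}  B6 = {3, 4, 7, 8}
Tree: B1–B2, B1–B3, B2–B4, B2–B5, B2–B6
Each bag holds 4 vertices, so the decomposition has width 3, which upper-bounds the treewidth. For the lower bound, the 4 vertices {0, 2, 4, 8} are pairwise adjacent, and any tree decomposition puts a clique entirely inside one bag — forcing width ≥ 3. The upper and lower bounds meet at 3, so that is the treewidth.

3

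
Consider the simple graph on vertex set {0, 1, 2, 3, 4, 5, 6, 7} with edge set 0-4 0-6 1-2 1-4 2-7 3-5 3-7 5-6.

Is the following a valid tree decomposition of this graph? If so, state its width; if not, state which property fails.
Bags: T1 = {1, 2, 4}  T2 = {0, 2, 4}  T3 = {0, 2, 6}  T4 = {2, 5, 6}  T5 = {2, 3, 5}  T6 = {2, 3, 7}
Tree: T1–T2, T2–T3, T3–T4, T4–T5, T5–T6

Vertex coverage: the bags together contain {0, 1, 2, 3, 4, 5, 6, 7}, the full vertex set. Edge coverage: each edge of G has both endpoints in at least one bag. Running intersection: for every vertex, the bags containing it form a connected subtree. All three properties hold, so this is a valid tree decomposition of width max|bag| − 1 = 2, and hence tw(G) ≤ 2.

Yes; width 2.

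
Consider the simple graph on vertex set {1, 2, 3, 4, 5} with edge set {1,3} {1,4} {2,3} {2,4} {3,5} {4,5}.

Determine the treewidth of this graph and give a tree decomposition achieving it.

Treewidth 2.
One optimal decomposition is:
Bags: B1 = {3, 4, 5}  B2 = {1, 3, 4}  B3 = {2, 3, 4}
Tree: B1–B2, B2–B3

Every bag has size at most 3, so the width is 3 − 1 = 2 and tw(G) ≤ 2. Since 4–5–3–1–4 is a cycle in G, G is not acyclic. Forests are exactly the graphs of treewidth ≤ 1, so tw(G) ≥ 2. Hence tw(G) = 2 exactly.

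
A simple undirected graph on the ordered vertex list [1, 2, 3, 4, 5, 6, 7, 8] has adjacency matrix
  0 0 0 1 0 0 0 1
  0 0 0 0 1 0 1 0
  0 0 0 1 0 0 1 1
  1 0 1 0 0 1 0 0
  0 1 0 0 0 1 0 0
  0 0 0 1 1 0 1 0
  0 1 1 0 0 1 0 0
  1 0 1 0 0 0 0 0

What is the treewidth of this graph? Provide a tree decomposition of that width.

Treewidth 2.
One optimal decomposition is:
Bags: B1 = {1, 3, 8}  B2 = {1, 3, 4}  B3 = {3, 4, 7}  B4 = {4, 6, 7}  B5 = {2, 6, 7}  B6 = {2, 5, 6}
Tree: B1–B2, B2–B3, B3–B4, B4–B5, B5–B6

Every bag has size at most 3, so the width is 3 − 1 = 2 and tw(G) ≤ 2. For the lower bound, G contains the cycle 8–1–4–3–8, so G is not a forest; only forests have treewidth ≤ 1, hence tw(G) ≥ 2. Hence tw(G) = 2 exactly.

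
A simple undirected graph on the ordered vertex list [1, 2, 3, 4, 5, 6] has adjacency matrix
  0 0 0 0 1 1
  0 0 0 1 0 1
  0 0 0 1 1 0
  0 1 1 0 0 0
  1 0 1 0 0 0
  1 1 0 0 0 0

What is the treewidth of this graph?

A width-2 tree decomposition is:
Bags: B1 = {1, 3, 5}  B2 = {1, 3, 6}  B3 = {2, 3, 6}  B4 = {2, 3, 4}
Tree: B1–B2, B2–B3, B3–B4
Every bag has size at most 3, so the width is 3 − 1 = 2 and tw(G) ≤ 2. The edges 3–5–1–6–2–4–3 form a cycle, so G is not a tree and its treewidth is at least 2. Therefore the treewidth is 2.

2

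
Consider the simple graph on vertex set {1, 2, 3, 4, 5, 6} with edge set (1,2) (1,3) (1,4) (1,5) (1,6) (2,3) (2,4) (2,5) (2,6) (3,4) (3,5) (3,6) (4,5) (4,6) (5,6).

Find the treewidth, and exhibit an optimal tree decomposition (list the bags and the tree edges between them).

Treewidth 5.
Bags: B1 = {1, 2, 3, 4, 5, 6}
Tree: (single bag)

A single bag containing all 6 vertices is trivially a valid decomposition of width 5. On the other hand G contains the 6-clique {1, 2, 3, 4, 5, 6}. A clique must lie in a single bag of any decomposition, so no decomposition can have width below 5. Combining the bounds, tw(G) = 5.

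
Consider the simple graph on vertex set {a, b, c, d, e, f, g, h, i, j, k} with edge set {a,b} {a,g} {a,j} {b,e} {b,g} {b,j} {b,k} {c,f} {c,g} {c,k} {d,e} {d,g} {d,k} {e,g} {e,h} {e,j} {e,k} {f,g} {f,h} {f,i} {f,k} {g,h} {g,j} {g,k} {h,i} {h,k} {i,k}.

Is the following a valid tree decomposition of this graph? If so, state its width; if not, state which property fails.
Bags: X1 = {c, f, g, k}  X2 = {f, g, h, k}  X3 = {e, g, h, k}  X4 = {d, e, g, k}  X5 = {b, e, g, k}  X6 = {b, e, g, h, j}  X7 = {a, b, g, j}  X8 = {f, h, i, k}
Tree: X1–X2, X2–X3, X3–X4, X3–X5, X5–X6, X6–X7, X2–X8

A tree decomposition must satisfy three properties: every vertex lies in some bag; for every edge, both endpoints lie together in some bag; and for every vertex, the bags containing it form a connected subtree. Here bags containing vertex h are not connected in the tree, so the decomposition is invalid.

No — bags containing vertex h are not connected in the tree.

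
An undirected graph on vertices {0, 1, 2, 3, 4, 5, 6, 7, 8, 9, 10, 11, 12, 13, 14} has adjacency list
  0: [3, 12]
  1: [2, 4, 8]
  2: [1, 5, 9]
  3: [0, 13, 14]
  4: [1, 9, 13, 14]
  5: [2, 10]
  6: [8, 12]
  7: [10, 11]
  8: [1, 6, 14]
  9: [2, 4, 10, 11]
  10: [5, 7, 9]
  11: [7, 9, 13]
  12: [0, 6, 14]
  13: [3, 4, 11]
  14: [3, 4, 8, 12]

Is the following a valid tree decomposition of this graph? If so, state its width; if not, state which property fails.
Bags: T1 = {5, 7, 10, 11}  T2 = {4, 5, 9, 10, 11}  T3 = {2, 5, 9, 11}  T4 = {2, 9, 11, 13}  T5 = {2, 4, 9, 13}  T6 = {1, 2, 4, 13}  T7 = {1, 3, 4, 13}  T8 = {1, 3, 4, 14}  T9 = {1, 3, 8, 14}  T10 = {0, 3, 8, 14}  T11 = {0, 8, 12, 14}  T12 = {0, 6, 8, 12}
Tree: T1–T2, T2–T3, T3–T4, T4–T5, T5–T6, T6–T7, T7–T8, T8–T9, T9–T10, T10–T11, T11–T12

No — bags containing vertex 4 are not connected in the tree.

A tree decomposition must satisfy three properties: every vertex lies in some bag; for every edge, both endpoints lie together in some bag; and for every vertex, the bags containing it form a connected subtree. Here bags containing vertex 4 are not connected in the tree, so the decomposition is invalid.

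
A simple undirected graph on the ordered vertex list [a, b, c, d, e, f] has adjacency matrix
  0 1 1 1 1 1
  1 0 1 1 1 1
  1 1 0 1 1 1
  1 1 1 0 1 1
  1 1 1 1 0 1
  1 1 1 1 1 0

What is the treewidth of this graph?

5

A width-5 tree decomposition is:
Bags: B1 = {a, b, c, d, e, f}
Tree: (single bag)
With just one bag of size 6, the width is 6 − 1 = 5, so tw(G) ≤ 5. Conversely, {a, b, c, d, e, f} is a clique of size 6, and the vertices of any clique must share a bag in every tree decomposition; so some bag has ≥ 6 vertices and tw(G) ≥ 5. Hence tw(G) = 5 exactly.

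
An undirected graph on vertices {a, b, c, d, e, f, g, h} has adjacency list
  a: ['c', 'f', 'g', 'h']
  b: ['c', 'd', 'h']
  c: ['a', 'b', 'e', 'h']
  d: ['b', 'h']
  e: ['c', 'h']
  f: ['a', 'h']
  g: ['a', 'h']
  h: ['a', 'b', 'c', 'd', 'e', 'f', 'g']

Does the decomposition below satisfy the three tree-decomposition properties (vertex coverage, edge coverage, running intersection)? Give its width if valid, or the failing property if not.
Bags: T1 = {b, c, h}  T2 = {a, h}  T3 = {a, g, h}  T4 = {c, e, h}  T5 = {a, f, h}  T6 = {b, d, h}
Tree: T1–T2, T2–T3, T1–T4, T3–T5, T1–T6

No — edge (c,a) lies in no bag.

A tree decomposition must satisfy three properties: every vertex lies in some bag; for every edge, both endpoints lie together in some bag; and for every vertex, the bags containing it form a connected subtree. Here edge (c,a) lies in no bag, so the decomposition is invalid.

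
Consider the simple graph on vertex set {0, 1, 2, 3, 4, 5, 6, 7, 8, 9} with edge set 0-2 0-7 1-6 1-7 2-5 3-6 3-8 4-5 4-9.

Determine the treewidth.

A width-1 tree decomposition is:
Bags: B1 = {3, 8}  B2 = {3, 6}  B3 = {1, 6}  B4 = {1, 7}  B5 = {0, 7}  B6 = {0, 2}  B7 = {2, 5}  B8 = {4, 5}  B9 = {4, 9}
Tree: B1–B2, B2–B3, B3–B4, B4–B5, B5–B6, B6–B7, B7–B8, B8–B9
Each bag holds 2 vertices, so the decomposition has width 1, which upper-bounds the treewidth. Any graph with an edge has treewidth ≥ 1, and G has the edge 8–3. The upper and lower bounds meet at 1, so that is the treewidth.

1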